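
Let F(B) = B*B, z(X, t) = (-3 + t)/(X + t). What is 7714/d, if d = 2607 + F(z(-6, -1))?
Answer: 377986/127759 ≈ 2.9586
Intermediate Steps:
z(X, t) = (-3 + t)/(X + t)
F(B) = B**2
d = 127759/49 (d = 2607 + ((-3 - 1)/(-6 - 1))**2 = 2607 + (-4/(-7))**2 = 2607 + (-1/7*(-4))**2 = 2607 + (4/7)**2 = 2607 + 16/49 = 127759/49 ≈ 2607.3)
7714/d = 7714/(127759/49) = 7714*(49/127759) = 377986/127759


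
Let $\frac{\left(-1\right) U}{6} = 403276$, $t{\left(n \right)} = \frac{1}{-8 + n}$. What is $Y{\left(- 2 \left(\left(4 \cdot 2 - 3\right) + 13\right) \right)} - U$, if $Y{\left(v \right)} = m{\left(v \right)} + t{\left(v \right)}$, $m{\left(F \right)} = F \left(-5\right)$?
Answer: $\frac{106472783}{44} \approx 2.4198 \cdot 10^{6}$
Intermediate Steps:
$m{\left(F \right)} = - 5 F$
$U = -2419656$ ($U = \left(-6\right) 403276 = -2419656$)
$Y{\left(v \right)} = \frac{1}{-8 + v} - 5 v$ ($Y{\left(v \right)} = - 5 v + \frac{1}{-8 + v} = \frac{1}{-8 + v} - 5 v$)
$Y{\left(- 2 \left(\left(4 \cdot 2 - 3\right) + 13\right) \right)} - U = \frac{1 - 5 \left(- 2 \left(\left(4 \cdot 2 - 3\right) + 13\right)\right) \left(-8 - 2 \left(\left(4 \cdot 2 - 3\right) + 13\right)\right)}{-8 - 2 \left(\left(4 \cdot 2 - 3\right) + 13\right)} - -2419656 = \frac{1 - 5 \left(- 2 \left(\left(8 - 3\right) + 13\right)\right) \left(-8 - 2 \left(\left(8 - 3\right) + 13\right)\right)}{-8 - 2 \left(\left(8 - 3\right) + 13\right)} + 2419656 = \frac{1 - 5 \left(- 2 \left(5 + 13\right)\right) \left(-8 - 2 \left(5 + 13\right)\right)}{-8 - 2 \left(5 + 13\right)} + 2419656 = \frac{1 - 5 \left(\left(-2\right) 18\right) \left(-8 - 36\right)}{-8 - 36} + 2419656 = \frac{1 - - 180 \left(-8 - 36\right)}{-8 - 36} + 2419656 = \frac{1 - \left(-180\right) \left(-44\right)}{-44} + 2419656 = - \frac{1 - 7920}{44} + 2419656 = \left(- \frac{1}{44}\right) \left(-7919\right) + 2419656 = \frac{7919}{44} + 2419656 = \frac{106472783}{44}$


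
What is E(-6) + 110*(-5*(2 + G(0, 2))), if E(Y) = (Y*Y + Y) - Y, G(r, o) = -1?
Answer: -514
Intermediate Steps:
E(Y) = Y² (E(Y) = (Y² + Y) - Y = (Y + Y²) - Y = Y²)
E(-6) + 110*(-5*(2 + G(0, 2))) = (-6)² + 110*(-5*(2 - 1)) = 36 + 110*(-5*1) = 36 + 110*(-5) = 36 - 550 = -514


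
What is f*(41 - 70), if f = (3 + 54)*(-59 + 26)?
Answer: 54549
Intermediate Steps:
f = -1881 (f = 57*(-33) = -1881)
f*(41 - 70) = -1881*(41 - 70) = -1881*(-29) = 54549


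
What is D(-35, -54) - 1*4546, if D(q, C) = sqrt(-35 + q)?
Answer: -4546 + I*sqrt(70) ≈ -4546.0 + 8.3666*I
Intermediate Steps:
D(-35, -54) - 1*4546 = sqrt(-35 - 35) - 1*4546 = sqrt(-70) - 4546 = I*sqrt(70) - 4546 = -4546 + I*sqrt(70)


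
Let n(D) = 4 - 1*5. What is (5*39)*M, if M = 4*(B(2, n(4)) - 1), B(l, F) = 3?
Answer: 1560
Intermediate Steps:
n(D) = -1 (n(D) = 4 - 5 = -1)
M = 8 (M = 4*(3 - 1) = 4*2 = 8)
(5*39)*M = (5*39)*8 = 195*8 = 1560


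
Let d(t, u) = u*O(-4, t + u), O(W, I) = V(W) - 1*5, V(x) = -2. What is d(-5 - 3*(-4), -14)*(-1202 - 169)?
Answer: -134358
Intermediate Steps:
O(W, I) = -7 (O(W, I) = -2 - 1*5 = -2 - 5 = -7)
d(t, u) = -7*u (d(t, u) = u*(-7) = -7*u)
d(-5 - 3*(-4), -14)*(-1202 - 169) = (-7*(-14))*(-1202 - 169) = 98*(-1371) = -134358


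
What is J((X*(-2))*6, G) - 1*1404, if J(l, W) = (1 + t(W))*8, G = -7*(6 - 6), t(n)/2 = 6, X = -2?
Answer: -1300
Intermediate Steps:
t(n) = 12 (t(n) = 2*6 = 12)
G = 0 (G = -7*0 = 0)
J(l, W) = 104 (J(l, W) = (1 + 12)*8 = 13*8 = 104)
J((X*(-2))*6, G) - 1*1404 = 104 - 1*1404 = 104 - 1404 = -1300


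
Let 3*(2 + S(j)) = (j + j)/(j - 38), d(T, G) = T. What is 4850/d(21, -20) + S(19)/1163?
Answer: 5640494/24423 ≈ 230.95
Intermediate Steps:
S(j) = -2 + 2*j/(3*(-38 + j)) (S(j) = -2 + ((j + j)/(j - 38))/3 = -2 + ((2*j)/(-38 + j))/3 = -2 + (2*j/(-38 + j))/3 = -2 + 2*j/(3*(-38 + j)))
4850/d(21, -20) + S(19)/1163 = 4850/21 + (4*(57 - 1*19)/(3*(-38 + 19)))/1163 = 4850*(1/21) + ((4/3)*(57 - 19)/(-19))*(1/1163) = 4850/21 + ((4/3)*(-1/19)*38)*(1/1163) = 4850/21 - 8/3*1/1163 = 4850/21 - 8/3489 = 5640494/24423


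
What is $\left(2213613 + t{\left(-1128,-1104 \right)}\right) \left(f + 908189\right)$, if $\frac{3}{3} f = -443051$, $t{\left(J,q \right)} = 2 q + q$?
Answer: $1028094986538$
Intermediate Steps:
$t{\left(J,q \right)} = 3 q$
$f = -443051$
$\left(2213613 + t{\left(-1128,-1104 \right)}\right) \left(f + 908189\right) = \left(2213613 + 3 \left(-1104\right)\right) \left(-443051 + 908189\right) = \left(2213613 - 3312\right) 465138 = 2210301 \cdot 465138 = 1028094986538$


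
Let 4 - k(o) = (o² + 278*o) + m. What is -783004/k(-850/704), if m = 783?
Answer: 97017327616/55113041 ≈ 1760.3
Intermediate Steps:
k(o) = -779 - o² - 278*o (k(o) = 4 - ((o² + 278*o) + 783) = 4 - (783 + o² + 278*o) = 4 + (-783 - o² - 278*o) = -779 - o² - 278*o)
-783004/k(-850/704) = -783004/(-779 - (-850/704)² - (-236300)/704) = -783004/(-779 - (-850*1/704)² - (-236300)/704) = -783004/(-779 - (-425/352)² - 278*(-425/352)) = -783004/(-779 - 1*180625/123904 + 59075/176) = -783004/(-779 - 180625/123904 + 59075/176) = -783004/(-55113041/123904) = -783004*(-123904/55113041) = 97017327616/55113041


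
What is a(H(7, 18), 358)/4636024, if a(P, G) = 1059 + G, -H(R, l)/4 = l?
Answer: 1417/4636024 ≈ 0.00030565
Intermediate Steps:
H(R, l) = -4*l
a(H(7, 18), 358)/4636024 = (1059 + 358)/4636024 = 1417*(1/4636024) = 1417/4636024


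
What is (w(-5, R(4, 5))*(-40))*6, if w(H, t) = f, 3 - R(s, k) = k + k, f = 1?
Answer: -240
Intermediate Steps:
R(s, k) = 3 - 2*k (R(s, k) = 3 - (k + k) = 3 - 2*k)
w(H, t) = 1
(w(-5, R(4, 5))*(-40))*6 = (1*(-40))*6 = -40*6 = -240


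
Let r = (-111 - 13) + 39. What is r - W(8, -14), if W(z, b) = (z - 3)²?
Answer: -110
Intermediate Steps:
W(z, b) = (-3 + z)²
r = -85 (r = -124 + 39 = -85)
r - W(8, -14) = -85 - (-3 + 8)² = -85 - 1*5² = -85 - 1*25 = -85 - 25 = -110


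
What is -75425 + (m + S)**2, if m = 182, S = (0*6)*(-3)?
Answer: -42301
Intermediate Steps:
S = 0 (S = 0*(-3) = 0)
-75425 + (m + S)**2 = -75425 + (182 + 0)**2 = -75425 + 182**2 = -75425 + 33124 = -42301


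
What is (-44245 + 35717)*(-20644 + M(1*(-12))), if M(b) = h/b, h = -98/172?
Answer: 22710659894/129 ≈ 1.7605e+8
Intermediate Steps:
h = -49/86 (h = -98*1/172 = -49/86 ≈ -0.56977)
M(b) = -49/(86*b)
(-44245 + 35717)*(-20644 + M(1*(-12))) = (-44245 + 35717)*(-20644 - 49/(86*(1*(-12)))) = -8528*(-20644 - 49/86/(-12)) = -8528*(-20644 - 49/86*(-1/12)) = -8528*(-20644 + 49/1032) = -8528*(-21304559/1032) = 22710659894/129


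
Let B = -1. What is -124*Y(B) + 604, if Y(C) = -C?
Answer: 480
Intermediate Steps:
-124*Y(B) + 604 = -(-124)*(-1) + 604 = -124*1 + 604 = -124 + 604 = 480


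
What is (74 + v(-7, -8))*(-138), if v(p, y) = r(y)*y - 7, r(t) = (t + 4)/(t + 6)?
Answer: -7038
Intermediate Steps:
r(t) = (4 + t)/(6 + t)
v(p, y) = -7 + y*(4 + y)/(6 + y) (v(p, y) = ((4 + y)/(6 + y))*y - 7 = y*(4 + y)/(6 + y) - 7 = -7 + y*(4 + y)/(6 + y))
(74 + v(-7, -8))*(-138) = (74 + (-42 + (-8)² - 3*(-8))/(6 - 8))*(-138) = (74 + (-42 + 64 + 24)/(-2))*(-138) = (74 - ½*46)*(-138) = (74 - 23)*(-138) = 51*(-138) = -7038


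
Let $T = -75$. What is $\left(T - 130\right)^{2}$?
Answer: $42025$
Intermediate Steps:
$\left(T - 130\right)^{2} = \left(-75 - 130\right)^{2} = \left(-205\right)^{2} = 42025$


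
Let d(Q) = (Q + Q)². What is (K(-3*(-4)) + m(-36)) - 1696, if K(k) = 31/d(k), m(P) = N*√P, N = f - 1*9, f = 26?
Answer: -976865/576 + 102*I ≈ -1695.9 + 102.0*I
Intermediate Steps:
N = 17 (N = 26 - 1*9 = 26 - 9 = 17)
d(Q) = 4*Q² (d(Q) = (2*Q)² = 4*Q²)
m(P) = 17*√P
K(k) = 31/(4*k²) (K(k) = 31/((4*k²)) = 31*(1/(4*k²)) = 31/(4*k²))
(K(-3*(-4)) + m(-36)) - 1696 = (31/(4*(-3*(-4))²) + 17*√(-36)) - 1696 = ((31/4)/12² + 17*(6*I)) - 1696 = ((31/4)*(1/144) + 102*I) - 1696 = (31/576 + 102*I) - 1696 = -976865/576 + 102*I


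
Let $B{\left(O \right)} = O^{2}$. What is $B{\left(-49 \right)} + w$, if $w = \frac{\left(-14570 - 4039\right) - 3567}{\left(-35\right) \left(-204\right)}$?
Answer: $\frac{203821}{85} \approx 2397.9$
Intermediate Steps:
$w = - \frac{264}{85}$ ($w = \frac{-18609 - 3567}{7140} = \left(-22176\right) \frac{1}{7140} = - \frac{264}{85} \approx -3.1059$)
$B{\left(-49 \right)} + w = \left(-49\right)^{2} - \frac{264}{85} = 2401 - \frac{264}{85} = \frac{203821}{85}$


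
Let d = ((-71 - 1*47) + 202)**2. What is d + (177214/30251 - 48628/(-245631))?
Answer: 52475196633998/7430583381 ≈ 7062.1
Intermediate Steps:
d = 7056 (d = ((-71 - 47) + 202)**2 = (-118 + 202)**2 = 84**2 = 7056)
d + (177214/30251 - 48628/(-245631)) = 7056 + (177214/30251 - 48628/(-245631)) = 7056 + (177214*(1/30251) - 48628*(-1/245631)) = 7056 + (177214/30251 + 48628/245631) = 7056 + 45000297662/7430583381 = 52475196633998/7430583381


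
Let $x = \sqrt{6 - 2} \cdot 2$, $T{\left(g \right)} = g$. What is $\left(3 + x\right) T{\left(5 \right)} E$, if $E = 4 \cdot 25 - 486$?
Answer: $-13510$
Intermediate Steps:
$x = 4$ ($x = \sqrt{4} \cdot 2 = 2 \cdot 2 = 4$)
$E = -386$ ($E = 100 - 486 = -386$)
$\left(3 + x\right) T{\left(5 \right)} E = \left(3 + 4\right) 5 \left(-386\right) = 7 \cdot 5 \left(-386\right) = 35 \left(-386\right) = -13510$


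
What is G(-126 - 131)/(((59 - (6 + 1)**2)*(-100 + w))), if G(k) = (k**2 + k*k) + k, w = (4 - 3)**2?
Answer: -14649/110 ≈ -133.17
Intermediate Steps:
w = 1 (w = 1**2 = 1)
G(k) = k + 2*k**2 (G(k) = (k**2 + k**2) + k = 2*k**2 + k = k + 2*k**2)
G(-126 - 131)/(((59 - (6 + 1)**2)*(-100 + w))) = ((-126 - 131)*(1 + 2*(-126 - 131)))/(((59 - (6 + 1)**2)*(-100 + 1))) = (-257*(1 + 2*(-257)))/(((59 - 1*7**2)*(-99))) = (-257*(1 - 514))/(((59 - 1*49)*(-99))) = (-257*(-513))/(((59 - 49)*(-99))) = 131841/((10*(-99))) = 131841/(-990) = 131841*(-1/990) = -14649/110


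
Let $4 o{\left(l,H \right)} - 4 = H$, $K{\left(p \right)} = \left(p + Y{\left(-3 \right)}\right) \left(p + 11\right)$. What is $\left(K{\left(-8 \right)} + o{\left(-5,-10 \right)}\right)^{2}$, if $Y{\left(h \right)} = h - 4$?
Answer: $\frac{8649}{4} \approx 2162.3$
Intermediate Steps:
$Y{\left(h \right)} = -4 + h$ ($Y{\left(h \right)} = h - 4 = -4 + h$)
$K{\left(p \right)} = \left(-7 + p\right) \left(11 + p\right)$ ($K{\left(p \right)} = \left(p - 7\right) \left(p + 11\right) = \left(p - 7\right) \left(11 + p\right) = \left(-7 + p\right) \left(11 + p\right)$)
$o{\left(l,H \right)} = 1 + \frac{H}{4}$
$\left(K{\left(-8 \right)} + o{\left(-5,-10 \right)}\right)^{2} = \left(\left(-77 + \left(-8\right)^{2} + 4 \left(-8\right)\right) + \left(1 + \frac{1}{4} \left(-10\right)\right)\right)^{2} = \left(\left(-77 + 64 - 32\right) + \left(1 - \frac{5}{2}\right)\right)^{2} = \left(-45 - \frac{3}{2}\right)^{2} = \left(- \frac{93}{2}\right)^{2} = \frac{8649}{4}$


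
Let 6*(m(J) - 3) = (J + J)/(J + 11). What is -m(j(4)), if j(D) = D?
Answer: -139/45 ≈ -3.0889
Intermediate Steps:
m(J) = 3 + J/(3*(11 + J)) (m(J) = 3 + ((J + J)/(J + 11))/6 = 3 + ((2*J)/(11 + J))/6 = 3 + (2*J/(11 + J))/6 = 3 + J/(3*(11 + J)))
-m(j(4)) = -(99 + 10*4)/(3*(11 + 4)) = -(99 + 40)/(3*15) = -139/(3*15) = -1*139/45 = -139/45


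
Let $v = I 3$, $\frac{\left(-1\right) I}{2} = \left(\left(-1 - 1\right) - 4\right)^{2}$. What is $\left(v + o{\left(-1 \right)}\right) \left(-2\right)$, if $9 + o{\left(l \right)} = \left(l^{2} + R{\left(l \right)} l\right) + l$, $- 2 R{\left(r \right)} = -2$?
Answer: $452$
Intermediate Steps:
$R{\left(r \right)} = 1$ ($R{\left(r \right)} = \left(- \frac{1}{2}\right) \left(-2\right) = 1$)
$I = -72$ ($I = - 2 \left(\left(-1 - 1\right) - 4\right)^{2} = - 2 \left(-2 - 4\right)^{2} = - 2 \left(-6\right)^{2} = \left(-2\right) 36 = -72$)
$v = -216$ ($v = \left(-72\right) 3 = -216$)
$o{\left(l \right)} = -9 + l^{2} + 2 l$ ($o{\left(l \right)} = -9 + \left(\left(l^{2} + 1 l\right) + l\right) = -9 + \left(\left(l^{2} + l\right) + l\right) = -9 + \left(\left(l + l^{2}\right) + l\right) = -9 + \left(l^{2} + 2 l\right) = -9 + l^{2} + 2 l$)
$\left(v + o{\left(-1 \right)}\right) \left(-2\right) = \left(-216 + \left(-9 + \left(-1\right)^{2} + 2 \left(-1\right)\right)\right) \left(-2\right) = \left(-216 - 10\right) \left(-2\right) = \left(-226\right) \left(-2\right) = 452$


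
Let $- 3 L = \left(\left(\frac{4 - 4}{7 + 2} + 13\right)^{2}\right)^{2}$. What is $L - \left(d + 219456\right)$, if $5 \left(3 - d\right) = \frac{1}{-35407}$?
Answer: $- \frac{121612068833}{531105} \approx -2.2898 \cdot 10^{5}$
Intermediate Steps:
$d = \frac{531106}{177035}$ ($d = 3 - \frac{1}{5 \left(-35407\right)} = 3 - - \frac{1}{177035} = 3 + \frac{1}{177035} = \frac{531106}{177035} \approx 3.0$)
$L = - \frac{28561}{3}$ ($L = - \frac{\left(\left(\frac{4 - 4}{7 + 2} + 13\right)^{2}\right)^{2}}{3} = - \frac{\left(\left(\frac{0}{9} + 13\right)^{2}\right)^{2}}{3} = - \frac{\left(\left(0 \cdot \frac{1}{9} + 13\right)^{2}\right)^{2}}{3} = - \frac{\left(\left(0 + 13\right)^{2}\right)^{2}}{3} = - \frac{\left(13^{2}\right)^{2}}{3} = - \frac{169^{2}}{3} = \left(- \frac{1}{3}\right) 28561 = - \frac{28561}{3} \approx -9520.3$)
$L - \left(d + 219456\right) = - \frac{28561}{3} - \left(\frac{531106}{177035} + 219456\right) = - \frac{28561}{3} - \frac{38851924066}{177035} = - \frac{121612068833}{531105}$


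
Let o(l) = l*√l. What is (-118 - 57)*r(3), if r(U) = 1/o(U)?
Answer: -175*√3/9 ≈ -33.679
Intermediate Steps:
o(l) = l^(3/2)
r(U) = U^(-3/2) (r(U) = 1/(U^(3/2)) = U^(-3/2))
(-118 - 57)*r(3) = (-118 - 57)/3^(3/2) = -175*√3/9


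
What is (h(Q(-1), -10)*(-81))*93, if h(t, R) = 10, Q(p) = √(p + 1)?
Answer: -75330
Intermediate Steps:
Q(p) = √(1 + p)
(h(Q(-1), -10)*(-81))*93 = (10*(-81))*93 = -810*93 = -75330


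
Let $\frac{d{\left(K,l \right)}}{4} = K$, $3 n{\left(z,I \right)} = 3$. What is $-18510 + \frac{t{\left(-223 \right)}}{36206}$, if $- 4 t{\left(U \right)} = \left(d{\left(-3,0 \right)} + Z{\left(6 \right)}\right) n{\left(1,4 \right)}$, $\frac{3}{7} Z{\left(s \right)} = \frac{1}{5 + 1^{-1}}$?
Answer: $- \frac{48252460111}{2606832} \approx -18510.0$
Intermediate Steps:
$n{\left(z,I \right)} = 1$ ($n{\left(z,I \right)} = \frac{1}{3} \cdot 3 = 1$)
$d{\left(K,l \right)} = 4 K$
$Z{\left(s \right)} = \frac{7}{18}$ ($Z{\left(s \right)} = \frac{7}{3 \left(5 + 1^{-1}\right)} = \frac{7}{3 \left(5 + 1\right)} = \frac{7}{3 \cdot 6} = \frac{7}{3} \cdot \frac{1}{6} = \frac{7}{18}$)
$t{\left(U \right)} = \frac{209}{72}$ ($t{\left(U \right)} = - \frac{\left(4 \left(-3\right) + \frac{7}{18}\right) 1}{4} = - \frac{\left(-12 + \frac{7}{18}\right) 1}{4} = - \frac{\left(- \frac{209}{18}\right) 1}{4} = \left(- \frac{1}{4}\right) \left(- \frac{209}{18}\right) = \frac{209}{72}$)
$-18510 + \frac{t{\left(-223 \right)}}{36206} = -18510 + \frac{209}{72 \cdot 36206} = -18510 + \frac{209}{72} \cdot \frac{1}{36206} = -18510 + \frac{209}{2606832} = - \frac{48252460111}{2606832}$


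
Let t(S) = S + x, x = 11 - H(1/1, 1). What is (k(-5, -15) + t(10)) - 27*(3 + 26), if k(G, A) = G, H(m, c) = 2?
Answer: -769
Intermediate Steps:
x = 9 (x = 11 - 1*2 = 11 - 2 = 9)
t(S) = 9 + S (t(S) = S + 9 = 9 + S)
(k(-5, -15) + t(10)) - 27*(3 + 26) = (-5 + (9 + 10)) - 27*(3 + 26) = (-5 + 19) - 27*29 = 14 - 783 = -769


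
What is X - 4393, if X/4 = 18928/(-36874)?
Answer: -81031597/18437 ≈ -4395.1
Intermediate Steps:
X = -37856/18437 (X = 4*(18928/(-36874)) = 4*(18928*(-1/36874)) = 4*(-9464/18437) = -37856/18437 ≈ -2.0533)
X - 4393 = -37856/18437 - 4393 = -81031597/18437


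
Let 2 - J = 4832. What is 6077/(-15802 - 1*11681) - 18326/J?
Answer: 3764298/1053515 ≈ 3.5731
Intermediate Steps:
J = -4830 (J = 2 - 1*4832 = 2 - 4832 = -4830)
6077/(-15802 - 1*11681) - 18326/J = 6077/(-15802 - 1*11681) - 18326/(-4830) = 6077/(-15802 - 11681) - 18326*(-1/4830) = 6077/(-27483) + 1309/345 = 6077*(-1/27483) + 1309/345 = -6077/27483 + 1309/345 = 3764298/1053515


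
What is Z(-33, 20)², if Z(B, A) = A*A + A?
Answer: 176400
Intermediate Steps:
Z(B, A) = A + A² (Z(B, A) = A² + A = A + A²)
Z(-33, 20)² = (20*(1 + 20))² = (20*21)² = 420² = 176400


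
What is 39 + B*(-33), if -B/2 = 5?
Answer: 369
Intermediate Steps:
B = -10 (B = -2*5 = -10)
39 + B*(-33) = 39 - 10*(-33) = 39 + 330 = 369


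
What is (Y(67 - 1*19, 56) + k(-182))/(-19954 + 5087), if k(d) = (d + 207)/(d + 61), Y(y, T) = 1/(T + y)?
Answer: 2479/187086328 ≈ 1.3251e-5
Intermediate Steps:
k(d) = (207 + d)/(61 + d)
(Y(67 - 1*19, 56) + k(-182))/(-19954 + 5087) = (1/(56 + (67 - 1*19)) + (207 - 182)/(61 - 182))/(-19954 + 5087) = (1/(56 + (67 - 19)) + 25/(-121))/(-14867) = (1/(56 + 48) - 1/121*25)*(-1/14867) = (1/104 - 25/121)*(-1/14867) = -2479/12584*(-1/14867) = 2479/187086328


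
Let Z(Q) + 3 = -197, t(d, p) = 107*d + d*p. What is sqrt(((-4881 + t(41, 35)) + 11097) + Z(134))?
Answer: sqrt(11838) ≈ 108.80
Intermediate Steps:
Z(Q) = -200 (Z(Q) = -3 - 197 = -200)
sqrt(((-4881 + t(41, 35)) + 11097) + Z(134)) = sqrt(((-4881 + 41*(107 + 35)) + 11097) - 200) = sqrt(((-4881 + 41*142) + 11097) - 200) = sqrt(((-4881 + 5822) + 11097) - 200) = sqrt((941 + 11097) - 200) = sqrt(12038 - 200) = sqrt(11838)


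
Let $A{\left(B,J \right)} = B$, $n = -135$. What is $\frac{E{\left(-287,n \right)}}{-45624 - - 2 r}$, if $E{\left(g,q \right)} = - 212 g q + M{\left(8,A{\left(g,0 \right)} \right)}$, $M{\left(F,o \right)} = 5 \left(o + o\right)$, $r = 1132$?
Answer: $\frac{821681}{4336} \approx 189.5$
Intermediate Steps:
$M{\left(F,o \right)} = 10 o$ ($M{\left(F,o \right)} = 5 \cdot 2 o = 10 o$)
$E{\left(g,q \right)} = 10 g - 212 g q$ ($E{\left(g,q \right)} = - 212 g q + 10 g = 10 g - 212 g q$)
$\frac{E{\left(-287,n \right)}}{-45624 - - 2 r} = \frac{2 \left(-287\right) \left(5 - -14310\right)}{-45624 - \left(-2\right) 1132} = \frac{2 \left(-287\right) \left(5 + 14310\right)}{-45624 - -2264} = \frac{2 \left(-287\right) 14315}{-45624 + 2264} = - \frac{8216810}{-43360} = \left(-8216810\right) \left(- \frac{1}{43360}\right) = \frac{821681}{4336}$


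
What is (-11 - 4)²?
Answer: 225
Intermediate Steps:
(-11 - 4)² = (-15)² = 225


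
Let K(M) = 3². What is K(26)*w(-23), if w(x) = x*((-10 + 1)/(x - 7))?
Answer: -621/10 ≈ -62.100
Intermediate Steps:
K(M) = 9
w(x) = -9*x/(-7 + x) (w(x) = x*(-9/(-7 + x)) = -9*x/(-7 + x))
K(26)*w(-23) = 9*(-9*(-23)/(-7 - 23)) = 9*(-9*(-23)/(-30)) = 9*(-9*(-23)*(-1/30)) = 9*(-69/10) = -621/10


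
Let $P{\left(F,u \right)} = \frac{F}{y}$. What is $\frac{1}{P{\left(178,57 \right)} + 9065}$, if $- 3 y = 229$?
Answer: $\frac{229}{2075351} \approx 0.00011034$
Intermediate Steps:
$y = - \frac{229}{3}$ ($y = \left(- \frac{1}{3}\right) 229 = - \frac{229}{3} \approx -76.333$)
$P{\left(F,u \right)} = - \frac{3 F}{229}$ ($P{\left(F,u \right)} = \frac{F}{- \frac{229}{3}} = F \left(- \frac{3}{229}\right) = - \frac{3 F}{229}$)
$\frac{1}{P{\left(178,57 \right)} + 9065} = \frac{1}{\left(- \frac{3}{229}\right) 178 + 9065} = \frac{1}{- \frac{534}{229} + 9065} = \frac{1}{\frac{2075351}{229}} = \frac{229}{2075351}$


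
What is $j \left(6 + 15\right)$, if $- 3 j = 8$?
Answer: $-56$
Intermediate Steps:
$j = - \frac{8}{3}$ ($j = \left(- \frac{1}{3}\right) 8 = - \frac{8}{3} \approx -2.6667$)
$j \left(6 + 15\right) = - \frac{8 \left(6 + 15\right)}{3} = \left(- \frac{8}{3}\right) 21 = -56$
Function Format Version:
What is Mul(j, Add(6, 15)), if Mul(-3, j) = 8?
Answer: -56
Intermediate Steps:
j = Rational(-8, 3) (j = Mul(Rational(-1, 3), 8) = Rational(-8, 3) ≈ -2.6667)
Mul(j, Add(6, 15)) = Mul(Rational(-8, 3), Add(6, 15)) = Mul(Rational(-8, 3), 21) = -56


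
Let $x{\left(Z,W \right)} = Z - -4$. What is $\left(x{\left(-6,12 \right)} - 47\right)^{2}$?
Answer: $2401$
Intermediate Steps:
$x{\left(Z,W \right)} = 4 + Z$ ($x{\left(Z,W \right)} = Z + 4 = 4 + Z$)
$\left(x{\left(-6,12 \right)} - 47\right)^{2} = \left(\left(4 - 6\right) - 47\right)^{2} = \left(-2 - 47\right)^{2} = \left(-49\right)^{2} = 2401$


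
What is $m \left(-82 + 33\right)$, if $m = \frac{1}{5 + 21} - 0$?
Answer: $- \frac{49}{26} \approx -1.8846$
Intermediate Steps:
$m = \frac{1}{26}$ ($m = \frac{1}{26} + 0 = \frac{1}{26} \approx 0.038462$)
$m \left(-82 + 33\right) = \frac{-82 + 33}{26} = \frac{1}{26} \left(-49\right) = - \frac{49}{26}$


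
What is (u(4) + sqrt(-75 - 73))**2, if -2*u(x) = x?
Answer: 4*(1 - I*sqrt(37))**2 ≈ -144.0 - 48.662*I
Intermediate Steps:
u(x) = -x/2
(u(4) + sqrt(-75 - 73))**2 = (-1/2*4 + sqrt(-75 - 73))**2 = (-2 + sqrt(-148))**2 = (-2 + 2*I*sqrt(37))**2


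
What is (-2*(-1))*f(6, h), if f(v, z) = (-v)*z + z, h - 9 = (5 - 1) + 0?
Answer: -130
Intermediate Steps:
h = 13 (h = 9 + ((5 - 1) + 0) = 9 + (4 + 0) = 9 + 4 = 13)
f(v, z) = z - v*z (f(v, z) = -v*z + z = z - v*z)
(-2*(-1))*f(6, h) = (-2*(-1))*(13*(1 - 1*6)) = 2*(13*(1 - 6)) = 2*(13*(-5)) = 2*(-65) = -130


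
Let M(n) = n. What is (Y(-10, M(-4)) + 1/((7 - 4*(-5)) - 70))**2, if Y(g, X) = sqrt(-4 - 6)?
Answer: (1 - 43*I*sqrt(10))**2/1849 ≈ -9.9995 - 0.14708*I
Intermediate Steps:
Y(g, X) = I*sqrt(10) (Y(g, X) = sqrt(-10) = I*sqrt(10))
(Y(-10, M(-4)) + 1/((7 - 4*(-5)) - 70))**2 = (I*sqrt(10) + 1/((7 - 4*(-5)) - 70))**2 = (I*sqrt(10) + 1/((7 + 20) - 70))**2 = (I*sqrt(10) + 1/(27 - 70))**2 = (I*sqrt(10) + 1/(-43))**2 = (I*sqrt(10) - 1/43)**2 = (-1/43 + I*sqrt(10))**2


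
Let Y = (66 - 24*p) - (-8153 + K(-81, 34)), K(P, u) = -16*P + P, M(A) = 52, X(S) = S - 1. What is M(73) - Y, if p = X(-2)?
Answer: -7024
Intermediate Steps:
X(S) = -1 + S
K(P, u) = -15*P
p = -3 (p = -1 - 2 = -3)
Y = 7076 (Y = (66 - 24*(-3)) - (-8153 - 15*(-81)) = (66 + 72) - (-8153 + 1215) = 138 - 1*(-6938) = 138 + 6938 = 7076)
M(73) - Y = 52 - 1*7076 = 52 - 7076 = -7024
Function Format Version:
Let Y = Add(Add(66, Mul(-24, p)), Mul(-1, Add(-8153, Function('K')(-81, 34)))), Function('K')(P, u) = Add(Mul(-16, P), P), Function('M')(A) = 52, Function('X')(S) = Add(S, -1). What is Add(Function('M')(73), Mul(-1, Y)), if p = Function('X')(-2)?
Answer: -7024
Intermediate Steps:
Function('X')(S) = Add(-1, S)
Function('K')(P, u) = Mul(-15, P)
p = -3 (p = Add(-1, -2) = -3)
Y = 7076 (Y = Add(Add(66, Mul(-24, -3)), Mul(-1, Add(-8153, Mul(-15, -81)))) = Add(Add(66, 72), Mul(-1, Add(-8153, 1215))) = Add(138, Mul(-1, -6938)) = Add(138, 6938) = 7076)
Add(Function('M')(73), Mul(-1, Y)) = Add(52, Mul(-1, 7076)) = Add(52, -7076) = -7024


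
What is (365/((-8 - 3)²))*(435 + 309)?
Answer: 271560/121 ≈ 2244.3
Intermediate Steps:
(365/((-8 - 3)²))*(435 + 309) = (365/((-11)²))*744 = (365/121)*744 = 271560/121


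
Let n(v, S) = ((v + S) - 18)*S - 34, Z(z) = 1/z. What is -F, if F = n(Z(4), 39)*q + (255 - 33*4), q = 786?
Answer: -1249593/2 ≈ -6.2480e+5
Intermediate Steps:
n(v, S) = -34 + S*(-18 + S + v) (n(v, S) = ((S + v) - 18)*S - 34 = (-18 + S + v)*S - 34 = S*(-18 + S + v) - 34 = -34 + S*(-18 + S + v))
F = 1249593/2 (F = (-34 + 39**2 - 18*39 + 39/4)*786 + (255 - 33*4) = (-34 + 1521 - 702 + 39*(1/4))*786 + (255 - 1*132) = (-34 + 1521 - 702 + 39/4)*786 + (255 - 132) = (3179/4)*786 + 123 = 1249347/2 + 123 = 1249593/2 ≈ 6.2480e+5)
-F = -1*1249593/2 = -1249593/2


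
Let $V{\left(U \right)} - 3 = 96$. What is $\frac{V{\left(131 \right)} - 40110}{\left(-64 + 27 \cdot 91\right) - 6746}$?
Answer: $\frac{13337}{1451} \approx 9.1916$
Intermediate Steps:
$V{\left(U \right)} = 99$ ($V{\left(U \right)} = 3 + 96 = 99$)
$\frac{V{\left(131 \right)} - 40110}{\left(-64 + 27 \cdot 91\right) - 6746} = \frac{99 - 40110}{\left(-64 + 27 \cdot 91\right) - 6746} = - \frac{40011}{\left(-64 + 2457\right) - 6746} = - \frac{40011}{2393 - 6746} = - \frac{40011}{-4353} = \left(-40011\right) \left(- \frac{1}{4353}\right) = \frac{13337}{1451}$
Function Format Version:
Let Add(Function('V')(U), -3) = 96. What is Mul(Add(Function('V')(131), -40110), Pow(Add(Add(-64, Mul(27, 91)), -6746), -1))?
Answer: Rational(13337, 1451) ≈ 9.1916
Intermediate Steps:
Function('V')(U) = 99 (Function('V')(U) = Add(3, 96) = 99)
Mul(Add(Function('V')(131), -40110), Pow(Add(Add(-64, Mul(27, 91)), -6746), -1)) = Mul(Add(99, -40110), Pow(Add(Add(-64, Mul(27, 91)), -6746), -1)) = Mul(-40011, Pow(Add(Add(-64, 2457), -6746), -1)) = Mul(-40011, Pow(Add(2393, -6746), -1)) = Mul(-40011, Pow(-4353, -1)) = Mul(-40011, Rational(-1, 4353)) = Rational(13337, 1451)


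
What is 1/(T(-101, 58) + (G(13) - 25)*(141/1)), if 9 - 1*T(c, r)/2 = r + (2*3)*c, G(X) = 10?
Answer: -1/1001 ≈ -0.00099900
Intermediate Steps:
T(c, r) = 18 - 12*c - 2*r (T(c, r) = 18 - 2*(r + (2*3)*c) = 18 - 2*(r + 6*c) = 18 + (-12*c - 2*r) = 18 - 12*c - 2*r)
1/(T(-101, 58) + (G(13) - 25)*(141/1)) = 1/((18 - 12*(-101) - 2*58) + (10 - 25)*(141/1)) = 1/((18 + 1212 - 116) - 2115) = 1/(1114 - 15*141) = 1/(1114 - 2115) = 1/(-1001) = -1/1001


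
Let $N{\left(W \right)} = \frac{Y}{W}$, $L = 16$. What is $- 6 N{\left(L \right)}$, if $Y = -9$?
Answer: $\frac{27}{8} \approx 3.375$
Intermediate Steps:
$N{\left(W \right)} = - \frac{9}{W}$
$- 6 N{\left(L \right)} = - 6 \left(- \frac{9}{16}\right) = - 6 \left(\left(-9\right) \frac{1}{16}\right) = \left(-6\right) \left(- \frac{9}{16}\right) = \frac{27}{8}$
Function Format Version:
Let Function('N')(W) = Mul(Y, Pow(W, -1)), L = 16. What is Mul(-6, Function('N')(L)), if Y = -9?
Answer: Rational(27, 8) ≈ 3.3750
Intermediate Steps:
Function('N')(W) = Mul(-9, Pow(W, -1))
Mul(-6, Function('N')(L)) = Mul(-6, Mul(-9, Pow(16, -1))) = Mul(-6, Mul(-9, Rational(1, 16))) = Mul(-6, Rational(-9, 16)) = Rational(27, 8)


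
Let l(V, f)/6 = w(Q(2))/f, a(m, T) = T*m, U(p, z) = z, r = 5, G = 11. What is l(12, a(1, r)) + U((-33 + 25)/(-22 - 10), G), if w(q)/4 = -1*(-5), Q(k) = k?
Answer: 35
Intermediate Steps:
w(q) = 20 (w(q) = 4*(-1*(-5)) = 4*5 = 20)
l(V, f) = 120/f (l(V, f) = 6*(20/f) = 120/f)
l(12, a(1, r)) + U((-33 + 25)/(-22 - 10), G) = 120/((5*1)) + 11 = 120/5 + 11 = 120*(1/5) + 11 = 24 + 11 = 35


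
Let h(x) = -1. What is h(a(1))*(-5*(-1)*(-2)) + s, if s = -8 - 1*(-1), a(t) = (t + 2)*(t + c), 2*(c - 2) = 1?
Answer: 3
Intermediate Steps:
c = 5/2 (c = 2 + (½)*1 = 2 + ½ = 5/2 ≈ 2.5000)
a(t) = (2 + t)*(5/2 + t) (a(t) = (t + 2)*(t + 5/2) = (2 + t)*(5/2 + t))
s = -7 (s = -8 + 1 = -7)
h(a(1))*(-5*(-1)*(-2)) + s = -(-5*(-1))*(-2) - 7 = -5*(-2) - 7 = -1*(-10) - 7 = 10 - 7 = 3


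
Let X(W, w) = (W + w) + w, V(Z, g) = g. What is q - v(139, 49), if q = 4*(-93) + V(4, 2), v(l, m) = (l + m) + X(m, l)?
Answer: -885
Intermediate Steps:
X(W, w) = W + 2*w
v(l, m) = 2*m + 3*l (v(l, m) = (l + m) + (m + 2*l) = 2*m + 3*l)
q = -370 (q = 4*(-93) + 2 = -372 + 2 = -370)
q - v(139, 49) = -370 - (2*49 + 3*139) = -370 - (98 + 417) = -370 - 1*515 = -370 - 515 = -885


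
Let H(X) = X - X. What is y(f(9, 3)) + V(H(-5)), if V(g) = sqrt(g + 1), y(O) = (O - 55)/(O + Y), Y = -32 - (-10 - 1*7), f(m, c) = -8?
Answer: 86/23 ≈ 3.7391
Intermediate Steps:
Y = -15 (Y = -32 - (-10 - 7) = -32 - 1*(-17) = -32 + 17 = -15)
y(O) = (-55 + O)/(-15 + O) (y(O) = (O - 55)/(O - 15) = (-55 + O)/(-15 + O))
H(X) = 0
V(g) = sqrt(1 + g)
y(f(9, 3)) + V(H(-5)) = (-55 - 8)/(-15 - 8) + sqrt(1 + 0) = -63/(-23) + sqrt(1) = -1/23*(-63) + 1 = 63/23 + 1 = 86/23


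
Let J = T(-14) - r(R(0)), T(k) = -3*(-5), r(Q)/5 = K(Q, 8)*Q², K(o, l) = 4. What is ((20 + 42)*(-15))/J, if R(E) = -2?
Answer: 186/13 ≈ 14.308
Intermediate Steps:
r(Q) = 20*Q² (r(Q) = 5*(4*Q²) = 20*Q²)
T(k) = 15
J = -65 (J = 15 - 20*(-2)² = 15 - 20*4 = 15 - 1*80 = 15 - 80 = -65)
((20 + 42)*(-15))/J = ((20 + 42)*(-15))/(-65) = (62*(-15))*(-1/65) = -930*(-1/65) = 186/13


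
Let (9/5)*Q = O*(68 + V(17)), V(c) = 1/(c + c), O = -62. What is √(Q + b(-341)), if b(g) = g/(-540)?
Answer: I*√5483801265/1530 ≈ 48.4*I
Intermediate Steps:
b(g) = -g/540 (b(g) = g*(-1/540) = -g/540)
V(c) = 1/(2*c)
Q = -39835/17 (Q = 5*(-62*(68 + (½)/17))/9 = 5*(-62*(68 + (½)*(1/17)))/9 = 5*(-62*(68 + 1/34))/9 = 5*(-62*2313/34)/9 = (5/9)*(-71703/17) = -39835/17 ≈ -2343.2)
√(Q + b(-341)) = √(-39835/17 - 1/540*(-341)) = √(-39835/17 + 341/540) = √(-21505103/9180) = I*√5483801265/1530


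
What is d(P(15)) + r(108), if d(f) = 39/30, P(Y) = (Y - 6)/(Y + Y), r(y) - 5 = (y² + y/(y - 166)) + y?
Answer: 3415167/290 ≈ 11776.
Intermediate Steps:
r(y) = 5 + y + y² + y/(-166 + y) (r(y) = 5 + ((y² + y/(y - 166)) + y) = 5 + ((y² + y/(-166 + y)) + y) = 5 + (y + y² + y/(-166 + y)) = 5 + y + y² + y/(-166 + y))
P(Y) = (-6 + Y)/(2*Y) (P(Y) = (-6 + Y)/((2*Y)) = (-6 + Y)*(1/(2*Y)) = (-6 + Y)/(2*Y))
d(f) = 13/10 (d(f) = 39*(1/30) = 13/10)
d(P(15)) + r(108) = 13/10 + (-830 + 108³ - 165*108² - 160*108)/(-166 + 108) = 13/10 + (-830 + 1259712 - 165*11664 - 17280)/(-58) = 13/10 - (-830 + 1259712 - 1924560 - 17280)/58 = 13/10 - 1/58*(-682958) = 13/10 + 341479/29 = 3415167/290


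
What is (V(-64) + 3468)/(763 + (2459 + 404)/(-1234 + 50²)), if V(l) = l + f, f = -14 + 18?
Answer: 4314528/968821 ≈ 4.4534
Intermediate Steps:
f = 4
V(l) = 4 + l (V(l) = l + 4 = 4 + l)
(V(-64) + 3468)/(763 + (2459 + 404)/(-1234 + 50²)) = ((4 - 64) + 3468)/(763 + (2459 + 404)/(-1234 + 50²)) = (-60 + 3468)/(763 + 2863/(-1234 + 2500)) = 3408/(763 + 2863/1266) = 3408/(968821/1266) = 3408*(1266/968821) = 4314528/968821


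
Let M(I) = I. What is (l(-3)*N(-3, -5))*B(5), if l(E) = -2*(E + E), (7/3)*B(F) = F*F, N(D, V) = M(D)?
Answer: -2700/7 ≈ -385.71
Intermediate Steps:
N(D, V) = D
B(F) = 3*F²/7 (B(F) = 3*(F*F)/7 = 3*F²/7)
l(E) = -4*E
(l(-3)*N(-3, -5))*B(5) = (-4*(-3)*(-3))*((3/7)*5²) = (12*(-3))*((3/7)*25) = -36*75/7 = -2700/7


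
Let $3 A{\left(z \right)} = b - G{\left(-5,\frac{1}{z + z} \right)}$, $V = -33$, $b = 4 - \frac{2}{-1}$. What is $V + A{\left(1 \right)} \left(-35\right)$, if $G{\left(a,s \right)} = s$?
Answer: $- \frac{583}{6} \approx -97.167$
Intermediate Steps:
$b = 6$ ($b = 4 - 2 \left(-1\right) = 4 - -2 = 4 + 2 = 6$)
$A{\left(z \right)} = 2 - \frac{1}{6 z}$ ($A{\left(z \right)} = \frac{6 - \frac{1}{z + z}}{3} = \frac{6 - \frac{1}{2 z}}{3} = 2 - \frac{1}{6 z}$)
$V + A{\left(1 \right)} \left(-35\right) = -33 + \left(2 - \frac{1}{6 \cdot 1}\right) \left(-35\right) = -33 + \left(2 - \frac{1}{6}\right) \left(-35\right) = -33 + \frac{11}{6} \left(-35\right) = -33 - \frac{385}{6} = - \frac{583}{6}$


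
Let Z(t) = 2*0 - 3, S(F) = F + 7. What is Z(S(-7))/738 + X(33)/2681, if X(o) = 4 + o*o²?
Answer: 8838805/659526 ≈ 13.402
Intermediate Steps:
S(F) = 7 + F
X(o) = 4 + o³
Z(t) = -3 (Z(t) = 0 - 3 = -3)
Z(S(-7))/738 + X(33)/2681 = -3/738 + (4 + 33³)/2681 = -3*1/738 + (4 + 35937)*(1/2681) = -1/246 + 35941*(1/2681) = -1/246 + 35941/2681 = 8838805/659526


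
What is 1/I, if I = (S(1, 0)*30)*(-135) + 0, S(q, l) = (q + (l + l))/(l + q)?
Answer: -1/4050 ≈ -0.00024691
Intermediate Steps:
S(q, l) = (q + 2*l)/(l + q)
I = -4050 (I = (((1 + 2*0)/(0 + 1))*30)*(-135) + 0 = (((1 + 0)/1)*30)*(-135) + 0 = ((1*1)*30)*(-135) + 0 = (1*30)*(-135) + 0 = 30*(-135) + 0 = -4050 + 0 = -4050)
1/I = 1/(-4050) = -1/4050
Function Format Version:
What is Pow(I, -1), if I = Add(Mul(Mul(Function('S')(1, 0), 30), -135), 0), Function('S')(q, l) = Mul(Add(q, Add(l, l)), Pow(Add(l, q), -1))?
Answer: Rational(-1, 4050) ≈ -0.00024691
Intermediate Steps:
Function('S')(q, l) = Mul(Pow(Add(l, q), -1), Add(q, Mul(2, l))) (Function('S')(q, l) = Mul(Add(q, Mul(2, l)), Pow(Add(l, q), -1)) = Mul(Pow(Add(l, q), -1), Add(q, Mul(2, l))))
I = -4050 (I = Add(Mul(Mul(Mul(Pow(Add(0, 1), -1), Add(1, Mul(2, 0))), 30), -135), 0) = Add(Mul(Mul(Mul(Pow(1, -1), Add(1, 0)), 30), -135), 0) = Add(Mul(Mul(Mul(1, 1), 30), -135), 0) = Add(Mul(Mul(1, 30), -135), 0) = Add(Mul(30, -135), 0) = Add(-4050, 0) = -4050)
Pow(I, -1) = Pow(-4050, -1) = Rational(-1, 4050)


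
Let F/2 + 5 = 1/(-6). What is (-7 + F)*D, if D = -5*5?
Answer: 1300/3 ≈ 433.33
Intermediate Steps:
F = -31/3 (F = -10 + 2/(-6) = -10 + 2*(-⅙) = -10 - ⅓ = -31/3 ≈ -10.333)
D = -25
(-7 + F)*D = (-7 - 31/3)*(-25) = -52/3*(-25) = 1300/3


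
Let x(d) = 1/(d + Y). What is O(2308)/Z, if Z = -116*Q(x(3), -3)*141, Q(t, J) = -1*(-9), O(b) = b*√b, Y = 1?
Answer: -1154*√577/36801 ≈ -0.75324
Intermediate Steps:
x(d) = 1/(1 + d) (x(d) = 1/(d + 1) = 1/(1 + d))
O(b) = b^(3/2)
Q(t, J) = 9
Z = -147204 (Z = -116*9*141 = -1044*141 = -147204)
O(2308)/Z = 2308^(3/2)/(-147204) = (4616*√577)*(-1/147204) = -1154*√577/36801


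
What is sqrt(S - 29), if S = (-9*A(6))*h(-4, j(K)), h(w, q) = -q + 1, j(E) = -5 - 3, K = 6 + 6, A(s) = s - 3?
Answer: 4*I*sqrt(17) ≈ 16.492*I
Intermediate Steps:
A(s) = -3 + s
K = 12
j(E) = -8
h(w, q) = 1 - q
S = -243 (S = (-9*(-3 + 6))*(1 - 1*(-8)) = (-9*3)*(1 + 8) = -27*9 = -243)
sqrt(S - 29) = sqrt(-243 - 29) = sqrt(-272) = 4*I*sqrt(17)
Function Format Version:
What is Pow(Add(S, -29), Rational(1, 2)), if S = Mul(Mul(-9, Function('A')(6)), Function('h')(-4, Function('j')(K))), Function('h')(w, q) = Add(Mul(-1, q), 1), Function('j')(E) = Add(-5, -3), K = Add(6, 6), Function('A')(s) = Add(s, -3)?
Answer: Mul(4, I, Pow(17, Rational(1, 2))) ≈ Mul(16.492, I)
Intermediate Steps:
Function('A')(s) = Add(-3, s)
K = 12
Function('j')(E) = -8
Function('h')(w, q) = Add(1, Mul(-1, q))
S = -243 (S = Mul(Mul(-9, Add(-3, 6)), Add(1, Mul(-1, -8))) = Mul(Mul(-9, 3), Add(1, 8)) = Mul(-27, 9) = -243)
Pow(Add(S, -29), Rational(1, 2)) = Pow(Add(-243, -29), Rational(1, 2)) = Pow(-272, Rational(1, 2)) = Mul(4, I, Pow(17, Rational(1, 2)))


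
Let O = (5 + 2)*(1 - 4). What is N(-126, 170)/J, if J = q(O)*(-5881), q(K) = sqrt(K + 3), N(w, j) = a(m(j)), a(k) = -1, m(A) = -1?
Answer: -I*sqrt(2)/35286 ≈ -4.0079e-5*I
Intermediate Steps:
N(w, j) = -1
O = -21 (O = 7*(-3) = -21)
q(K) = sqrt(3 + K)
J = -17643*I*sqrt(2) (J = sqrt(3 - 21)*(-5881) = sqrt(-18)*(-5881) = (3*I*sqrt(2))*(-5881) = -17643*I*sqrt(2) ≈ -24951.0*I)
N(-126, 170)/J = -1/((-17643*I*sqrt(2))) = -I*sqrt(2)/35286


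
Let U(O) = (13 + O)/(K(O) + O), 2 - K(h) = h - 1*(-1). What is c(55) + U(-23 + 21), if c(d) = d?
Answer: 66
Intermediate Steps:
K(h) = 1 - h (K(h) = 2 - (h - 1*(-1)) = 2 - (h + 1) = 2 - (1 + h) = 2 + (-1 - h) = 1 - h)
U(O) = 13 + O (U(O) = (13 + O)/((1 - O) + O) = (13 + O)/1 = (13 + O)*1 = 13 + O)
c(55) + U(-23 + 21) = 55 + (13 + (-23 + 21)) = 55 + (13 - 2) = 55 + 11 = 66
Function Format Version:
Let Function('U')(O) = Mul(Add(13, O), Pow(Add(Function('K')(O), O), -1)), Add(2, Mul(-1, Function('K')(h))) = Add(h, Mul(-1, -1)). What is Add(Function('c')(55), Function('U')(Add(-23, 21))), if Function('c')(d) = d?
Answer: 66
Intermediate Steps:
Function('K')(h) = Add(1, Mul(-1, h)) (Function('K')(h) = Add(2, Mul(-1, Add(h, Mul(-1, -1)))) = Add(2, Mul(-1, Add(h, 1))) = Add(2, Mul(-1, Add(1, h))) = Add(2, Add(-1, Mul(-1, h))) = Add(1, Mul(-1, h)))
Function('U')(O) = Add(13, O) (Function('U')(O) = Mul(Add(13, O), Pow(Add(Add(1, Mul(-1, O)), O), -1)) = Mul(Add(13, O), Pow(1, -1)) = Mul(Add(13, O), 1) = Add(13, O))
Add(Function('c')(55), Function('U')(Add(-23, 21))) = Add(55, Add(13, Add(-23, 21))) = Add(55, Add(13, -2)) = Add(55, 11) = 66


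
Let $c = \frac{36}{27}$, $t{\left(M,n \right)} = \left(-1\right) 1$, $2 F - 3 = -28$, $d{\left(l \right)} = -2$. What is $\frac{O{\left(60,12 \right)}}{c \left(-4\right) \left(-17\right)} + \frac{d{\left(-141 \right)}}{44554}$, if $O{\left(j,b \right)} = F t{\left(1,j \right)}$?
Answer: $\frac{1670231}{12118688} \approx 0.13782$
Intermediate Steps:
$F = - \frac{25}{2}$ ($F = \frac{3}{2} + \frac{1}{2} \left(-28\right) = \frac{3}{2} - 14 = - \frac{25}{2} \approx -12.5$)
$t{\left(M,n \right)} = -1$
$c = \frac{4}{3}$ ($c = 36 \cdot \frac{1}{27} = \frac{4}{3} \approx 1.3333$)
$O{\left(j,b \right)} = \frac{25}{2}$ ($O{\left(j,b \right)} = \left(- \frac{25}{2}\right) \left(-1\right) = \frac{25}{2}$)
$\frac{O{\left(60,12 \right)}}{c \left(-4\right) \left(-17\right)} + \frac{d{\left(-141 \right)}}{44554} = \frac{25}{2 \cdot \frac{4}{3} \left(-4\right) \left(-17\right)} - \frac{2}{44554} = \frac{25}{2 \left(\left(- \frac{16}{3}\right) \left(-17\right)\right)} - \frac{1}{22277} = \frac{25}{2 \cdot \frac{272}{3}} - \frac{1}{22277} = \frac{25}{2} \cdot \frac{3}{272} - \frac{1}{22277} = \frac{75}{544} - \frac{1}{22277} = \frac{1670231}{12118688}$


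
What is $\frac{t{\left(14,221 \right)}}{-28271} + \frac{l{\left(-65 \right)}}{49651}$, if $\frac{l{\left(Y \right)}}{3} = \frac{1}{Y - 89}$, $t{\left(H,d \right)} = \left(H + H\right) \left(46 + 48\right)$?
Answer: $- \frac{20125025341}{216167246834} \approx -0.093099$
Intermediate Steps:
$t{\left(H,d \right)} = 188 H$ ($t{\left(H,d \right)} = 2 H 94 = 188 H$)
$l{\left(Y \right)} = \frac{3}{-89 + Y}$ ($l{\left(Y \right)} = \frac{3}{Y - 89} = \frac{3}{-89 + Y}$)
$\frac{t{\left(14,221 \right)}}{-28271} + \frac{l{\left(-65 \right)}}{49651} = \frac{188 \cdot 14}{-28271} + \frac{3 \frac{1}{-89 - 65}}{49651} = 2632 \left(- \frac{1}{28271}\right) + \frac{3}{-154} \cdot \frac{1}{49651} = - \frac{2632}{28271} + 3 \left(- \frac{1}{154}\right) \frac{1}{49651} = - \frac{2632}{28271} - \frac{3}{7646254} = - \frac{20125025341}{216167246834}$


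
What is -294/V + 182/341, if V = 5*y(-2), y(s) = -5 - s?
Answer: 34328/1705 ≈ 20.134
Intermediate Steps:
V = -15 (V = 5*(-5 - 1*(-2)) = 5*(-5 + 2) = 5*(-3) = -15)
-294/V + 182/341 = -294/(-15) + 182/341 = -294*(-1/15) + 182*(1/341) = 98/5 + 182/341 = 34328/1705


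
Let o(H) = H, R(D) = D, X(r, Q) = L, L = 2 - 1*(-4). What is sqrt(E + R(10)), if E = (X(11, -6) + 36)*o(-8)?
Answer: I*sqrt(326) ≈ 18.055*I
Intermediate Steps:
L = 6 (L = 2 + 4 = 6)
X(r, Q) = 6
E = -336 (E = (6 + 36)*(-8) = 42*(-8) = -336)
sqrt(E + R(10)) = sqrt(-336 + 10) = sqrt(-326) = I*sqrt(326)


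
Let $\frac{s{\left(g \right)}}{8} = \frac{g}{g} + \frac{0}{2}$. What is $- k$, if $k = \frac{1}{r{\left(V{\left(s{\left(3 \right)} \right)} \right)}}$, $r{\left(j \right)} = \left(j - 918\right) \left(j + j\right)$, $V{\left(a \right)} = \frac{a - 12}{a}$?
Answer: $- \frac{2}{1837} \approx -0.0010887$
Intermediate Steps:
$s{\left(g \right)} = 8$ ($s{\left(g \right)} = 8 \left(\frac{g}{g} + \frac{0}{2}\right) = 8 \left(1 + 0 \cdot \frac{1}{2}\right) = 8 \left(1 + 0\right) = 8 \cdot 1 = 8$)
$V{\left(a \right)} = \frac{-12 + a}{a}$ ($V{\left(a \right)} = \frac{a - 12}{a} = \frac{-12 + a}{a}$)
$r{\left(j \right)} = 2 j \left(-918 + j\right)$ ($r{\left(j \right)} = \left(-918 + j\right) 2 j = 2 j \left(-918 + j\right)$)
$k = \frac{2}{1837}$ ($k = \frac{1}{2 \frac{-12 + 8}{8} \left(-918 + \frac{-12 + 8}{8}\right)} = \frac{1}{2 \cdot \frac{1}{8} \left(-4\right) \left(-918 + \frac{1}{8} \left(-4\right)\right)} = \frac{1}{2 \left(- \frac{1}{2}\right) \left(-918 - \frac{1}{2}\right)} = \frac{1}{2 \left(- \frac{1}{2}\right) \left(- \frac{1837}{2}\right)} = \frac{1}{\frac{1837}{2}} = \frac{2}{1837} \approx 0.0010887$)
$- k = \left(-1\right) \frac{2}{1837} = - \frac{2}{1837}$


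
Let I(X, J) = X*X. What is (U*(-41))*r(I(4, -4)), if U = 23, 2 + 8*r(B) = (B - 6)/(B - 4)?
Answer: 6601/48 ≈ 137.52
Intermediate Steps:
I(X, J) = X²
r(B) = -¼ + (-6 + B)/(8*(-4 + B)) (r(B) = -¼ + ((B - 6)/(B - 4))/8 = -¼ + ((-6 + B)/(-4 + B))/8 = -¼ + (-6 + B)/(8*(-4 + B)))
(U*(-41))*r(I(4, -4)) = (23*(-41))*((2 - 1*4²)/(8*(-4 + 4²))) = -943*(2 - 1*16)/(8*(-4 + 16)) = -943*(2 - 16)/(8*12) = -943*(-14)/(8*12) = -943*(-7/48) = 6601/48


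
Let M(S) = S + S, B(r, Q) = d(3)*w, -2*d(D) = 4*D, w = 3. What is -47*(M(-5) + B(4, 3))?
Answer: 1316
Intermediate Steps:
d(D) = -2*D
B(r, Q) = -18 (B(r, Q) = -2*3*3 = -6*3 = -18)
M(S) = 2*S
-47*(M(-5) + B(4, 3)) = -47*(2*(-5) - 18) = -47*(-10 - 18) = -47*(-28) = 1316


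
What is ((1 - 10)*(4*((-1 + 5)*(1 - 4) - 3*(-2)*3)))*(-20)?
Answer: 4320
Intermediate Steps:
((1 - 10)*(4*((-1 + 5)*(1 - 4) - 3*(-2)*3)))*(-20) = -36*(4*(-3) + 6*3)*(-20) = -36*(-12 + 18)*(-20) = -36*6*(-20) = -9*24*(-20) = -216*(-20) = 4320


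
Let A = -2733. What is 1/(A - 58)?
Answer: -1/2791 ≈ -0.00035829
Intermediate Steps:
1/(A - 58) = 1/(-2733 - 58) = 1/(-2791) = -1/2791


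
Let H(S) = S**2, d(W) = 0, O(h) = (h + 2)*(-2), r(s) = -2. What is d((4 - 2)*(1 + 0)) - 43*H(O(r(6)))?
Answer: 0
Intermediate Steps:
O(h) = -4 - 2*h (O(h) = (2 + h)*(-2) = -4 - 2*h)
d((4 - 2)*(1 + 0)) - 43*H(O(r(6))) = 0 - 43*(-4 - 2*(-2))**2 = 0 - 43*(-4 + 4)**2 = 0 - 43*0**2 = 0 - 43*0 = 0 + 0 = 0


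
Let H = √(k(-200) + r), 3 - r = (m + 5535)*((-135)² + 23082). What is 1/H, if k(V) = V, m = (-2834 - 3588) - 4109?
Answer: √8254783/41273915 ≈ 6.9611e-5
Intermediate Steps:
m = -10531 (m = -6422 - 4109 = -10531)
r = 206369775 (r = 3 - (-10531 + 5535)*((-135)² + 23082) = 3 - (-4996)*(18225 + 23082) = 3 - (-4996)*41307 = 3 - 1*(-206369772) = 3 + 206369772 = 206369775)
H = 5*√8254783 (H = √(-200 + 206369775) = √206369575 = 5*√8254783 ≈ 14366.)
1/H = 1/(5*√8254783) = √8254783/41273915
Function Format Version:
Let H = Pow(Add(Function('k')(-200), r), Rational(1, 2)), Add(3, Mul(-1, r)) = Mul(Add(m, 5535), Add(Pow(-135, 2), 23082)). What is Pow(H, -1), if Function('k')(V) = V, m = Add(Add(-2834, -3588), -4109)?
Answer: Mul(Rational(1, 41273915), Pow(8254783, Rational(1, 2))) ≈ 6.9611e-5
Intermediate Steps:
m = -10531 (m = Add(-6422, -4109) = -10531)
r = 206369775 (r = Add(3, Mul(-1, Mul(Add(-10531, 5535), Add(Pow(-135, 2), 23082)))) = Add(3, Mul(-1, Mul(-4996, Add(18225, 23082)))) = Add(3, Mul(-1, Mul(-4996, 41307))) = Add(3, Mul(-1, -206369772)) = Add(3, 206369772) = 206369775)
H = Mul(5, Pow(8254783, Rational(1, 2))) (H = Pow(Add(-200, 206369775), Rational(1, 2)) = Pow(206369575, Rational(1, 2)) = Mul(5, Pow(8254783, Rational(1, 2))) ≈ 14366.)
Pow(H, -1) = Pow(Mul(5, Pow(8254783, Rational(1, 2))), -1) = Mul(Rational(1, 41273915), Pow(8254783, Rational(1, 2)))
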